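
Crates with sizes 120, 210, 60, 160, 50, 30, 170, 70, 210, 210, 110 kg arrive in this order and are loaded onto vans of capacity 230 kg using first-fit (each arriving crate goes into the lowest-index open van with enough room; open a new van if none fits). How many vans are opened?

7

  120 → van 1 (new)  [load 120/230]
  210 → van 2 (new)  [load 210/230]
  60 → van 1  [load 180/230]
  160 → van 3 (new)  [load 160/230]
  50 → van 1  [load 230/230]
  30 → van 3  [load 190/230]
  170 → van 4 (new)  [load 170/230]
  70 → van 5 (new)  [load 70/230]
  210 → van 6 (new)  [load 210/230]
  210 → van 7 (new)  [load 210/230]
  110 → van 5  [load 180/230]
7 vans opened.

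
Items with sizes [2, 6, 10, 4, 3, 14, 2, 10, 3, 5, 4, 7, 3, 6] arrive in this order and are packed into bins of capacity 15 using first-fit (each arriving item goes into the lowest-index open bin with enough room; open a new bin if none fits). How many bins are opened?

  2 → bin 1 (new)  [load 2/15]
  6 → bin 1  [load 8/15]
  10 → bin 2 (new)  [load 10/15]
  4 → bin 1  [load 12/15]
  3 → bin 1  [load 15/15]
  14 → bin 3 (new)  [load 14/15]
  2 → bin 2  [load 12/15]
  10 → bin 4 (new)  [load 10/15]
  3 → bin 2  [load 15/15]
  5 → bin 4  [load 15/15]
  4 → bin 5 (new)  [load 4/15]
  7 → bin 5  [load 11/15]
  3 → bin 5  [load 14/15]
  6 → bin 6 (new)  [load 6/15]
6 bins opened.

6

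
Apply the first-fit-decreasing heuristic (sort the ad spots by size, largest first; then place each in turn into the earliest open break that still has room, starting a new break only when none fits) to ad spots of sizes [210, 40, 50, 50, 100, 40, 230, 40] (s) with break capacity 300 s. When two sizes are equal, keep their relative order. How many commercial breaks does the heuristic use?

3

Sorted descending: 230, 210, 100, 50, 50, 40, 40, 40.
  230 → break 1 (new)  [load 230/300]
  210 → break 2 (new)  [load 210/300]
  100 → break 3 (new)  [load 100/300]
  50 → break 1  [load 280/300]
  50 → break 2  [load 260/300]
  40 → break 2  [load 300/300]
  40 → break 3  [load 140/300]
  40 → break 3  [load 180/300]
3 commercial breaks opened.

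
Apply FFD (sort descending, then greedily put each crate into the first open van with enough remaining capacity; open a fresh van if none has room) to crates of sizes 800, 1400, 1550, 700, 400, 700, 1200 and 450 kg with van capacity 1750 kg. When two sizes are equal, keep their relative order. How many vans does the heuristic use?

Sorted descending: 1550, 1400, 1200, 800, 700, 700, 450, 400.
  1550 → van 1 (new)  [load 1550/1750]
  1400 → van 2 (new)  [load 1400/1750]
  1200 → van 3 (new)  [load 1200/1750]
  800 → van 4 (new)  [load 800/1750]
  700 → van 4  [load 1500/1750]
  700 → van 5 (new)  [load 700/1750]
  450 → van 3  [load 1650/1750]
  400 → van 5  [load 1100/1750]
5 vans opened.

5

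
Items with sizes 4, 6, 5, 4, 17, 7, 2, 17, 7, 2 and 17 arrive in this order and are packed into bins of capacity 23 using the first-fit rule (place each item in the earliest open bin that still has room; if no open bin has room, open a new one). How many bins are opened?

5

  4 → bin 1 (new)  [load 4/23]
  6 → bin 1  [load 10/23]
  5 → bin 1  [load 15/23]
  4 → bin 1  [load 19/23]
  17 → bin 2 (new)  [load 17/23]
  7 → bin 3 (new)  [load 7/23]
  2 → bin 1  [load 21/23]
  17 → bin 4 (new)  [load 17/23]
  7 → bin 3  [load 14/23]
  2 → bin 1  [load 23/23]
  17 → bin 5 (new)  [load 17/23]
5 bins opened.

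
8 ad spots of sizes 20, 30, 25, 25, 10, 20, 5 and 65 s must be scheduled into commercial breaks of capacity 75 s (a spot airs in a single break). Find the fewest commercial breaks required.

3

Total = 65 + 30 + 25 + 25 + 20 + 20 + 10 + 5 = 200 s.
Lower bound: ⌈200/75⌉ = 3 commercial breaks.
A packing using 3 commercial breaks:
  break 1: 65 + 10 = 75
  break 2: 30 + 25 + 20 = 75
  break 3: 25 + 20 + 5 = 50
This matches the lower bound, so 3 is optimal.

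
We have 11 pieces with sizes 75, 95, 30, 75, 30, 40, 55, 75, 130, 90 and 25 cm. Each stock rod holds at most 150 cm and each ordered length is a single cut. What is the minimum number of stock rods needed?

Total = 130 + 95 + 90 + 75 + 75 + 75 + 55 + 40 + 30 + 30 + 25 = 720 cm.
Lower bound: ⌈720/150⌉ = 5 stock rods.
A packing using 5 stock rods:
  stock rod 1: 130 = 130
  stock rod 2: 95 + 55 = 150
  stock rod 3: 90 + 30 + 30 = 150
  stock rod 4: 75 + 75 = 150
  stock rod 5: 75 + 40 + 25 = 140
This matches the lower bound, so 5 is optimal.

5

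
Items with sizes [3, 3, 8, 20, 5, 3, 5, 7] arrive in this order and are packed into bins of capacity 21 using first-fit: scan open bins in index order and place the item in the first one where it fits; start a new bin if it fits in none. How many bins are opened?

3

  3 → bin 1 (new)  [load 3/21]
  3 → bin 1  [load 6/21]
  8 → bin 1  [load 14/21]
  20 → bin 2 (new)  [load 20/21]
  5 → bin 1  [load 19/21]
  3 → bin 3 (new)  [load 3/21]
  5 → bin 3  [load 8/21]
  7 → bin 3  [load 15/21]
3 bins opened.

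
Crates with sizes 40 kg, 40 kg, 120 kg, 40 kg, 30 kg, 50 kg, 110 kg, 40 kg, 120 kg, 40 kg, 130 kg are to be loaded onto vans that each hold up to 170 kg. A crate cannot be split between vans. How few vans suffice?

Total = 130 + 120 + 120 + 110 + 50 + 40 + 40 + 40 + 40 + 40 + 30 = 760 kg.
Lower bound: ⌈760/170⌉ = 5 vans.
A packing using 5 vans:
  van 1: 130 + 40 = 170
  van 2: 120 + 50 = 170
  van 3: 120 + 40 = 160
  van 4: 110 + 40 = 150
  van 5: 40 + 40 + 30 = 110
This matches the lower bound, so 5 is optimal.

5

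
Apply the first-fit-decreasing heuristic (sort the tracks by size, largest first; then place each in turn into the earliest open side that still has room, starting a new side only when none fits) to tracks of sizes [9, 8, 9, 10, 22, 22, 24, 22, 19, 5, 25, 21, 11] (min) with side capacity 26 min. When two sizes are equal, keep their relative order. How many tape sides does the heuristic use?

Sorted descending: 25, 24, 22, 22, 22, 21, 19, 11, 10, 9, 9, 8, 5.
  25 → side 1 (new)  [load 25/26]
  24 → side 2 (new)  [load 24/26]
  22 → side 3 (new)  [load 22/26]
  22 → side 4 (new)  [load 22/26]
  22 → side 5 (new)  [load 22/26]
  21 → side 6 (new)  [load 21/26]
  19 → side 7 (new)  [load 19/26]
  11 → side 8 (new)  [load 11/26]
  10 → side 8  [load 21/26]
  9 → side 9 (new)  [load 9/26]
  9 → side 9  [load 18/26]
  8 → side 9  [load 26/26]
  5 → side 6  [load 26/26]
9 tape sides opened.

9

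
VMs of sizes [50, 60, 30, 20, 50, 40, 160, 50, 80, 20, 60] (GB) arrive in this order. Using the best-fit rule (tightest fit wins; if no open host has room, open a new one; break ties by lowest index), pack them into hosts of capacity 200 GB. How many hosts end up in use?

4

  50 → host 1 (new)  [load 50/200]
  60 → host 1  [load 110/200]
  30 → host 1  [load 140/200]
  20 → host 1  [load 160/200]
  50 → host 2 (new)  [load 50/200]
  40 → host 1  [load 200/200]
  160 → host 3 (new)  [load 160/200]
  50 → host 2  [load 100/200]
  80 → host 2  [load 180/200]
  20 → host 2  [load 200/200]
  60 → host 4 (new)  [load 60/200]
4 hosts opened.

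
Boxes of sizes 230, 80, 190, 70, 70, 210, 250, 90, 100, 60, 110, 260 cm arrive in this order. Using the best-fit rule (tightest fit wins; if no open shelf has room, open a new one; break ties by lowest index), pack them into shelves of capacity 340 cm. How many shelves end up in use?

6

  230 → shelf 1 (new)  [load 230/340]
  80 → shelf 1  [load 310/340]
  190 → shelf 2 (new)  [load 190/340]
  70 → shelf 2  [load 260/340]
  70 → shelf 2  [load 330/340]
  210 → shelf 3 (new)  [load 210/340]
  250 → shelf 4 (new)  [load 250/340]
  90 → shelf 4  [load 340/340]
  100 → shelf 3  [load 310/340]
  60 → shelf 5 (new)  [load 60/340]
  110 → shelf 5  [load 170/340]
  260 → shelf 6 (new)  [load 260/340]
6 shelves opened.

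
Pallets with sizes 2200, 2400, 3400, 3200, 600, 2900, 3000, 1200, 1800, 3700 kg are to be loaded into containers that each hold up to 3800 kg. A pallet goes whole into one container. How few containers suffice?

Total = 3700 + 3400 + 3200 + 3000 + 2900 + 2400 + 2200 + 1800 + 1200 + 600 = 24400 kg.
Lower bound: ⌈24400/3800⌉ = 7 containers.
A packing using 8 containers:
  container 1: 3700 = 3700
  container 2: 3400 = 3400
  container 3: 3200 + 600 = 3800
  container 4: 3000 = 3000
  container 5: 2900 = 2900
  container 6: 2400 + 1200 = 3600
  container 7: 2200 = 2200
  container 8: 1800 = 1800
No arrangement into 7 containers stays within capacity, so 8 is optimal.

8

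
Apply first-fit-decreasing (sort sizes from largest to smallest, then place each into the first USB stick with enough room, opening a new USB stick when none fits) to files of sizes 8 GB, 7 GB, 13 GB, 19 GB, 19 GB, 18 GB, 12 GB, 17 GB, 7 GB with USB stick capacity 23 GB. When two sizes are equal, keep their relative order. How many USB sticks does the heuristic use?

7

Sorted descending: 19, 19, 18, 17, 13, 12, 8, 7, 7.
  19 → USB stick 1 (new)  [load 19/23]
  19 → USB stick 2 (new)  [load 19/23]
  18 → USB stick 3 (new)  [load 18/23]
  17 → USB stick 4 (new)  [load 17/23]
  13 → USB stick 5 (new)  [load 13/23]
  12 → USB stick 6 (new)  [load 12/23]
  8 → USB stick 5  [load 21/23]
  7 → USB stick 6  [load 19/23]
  7 → USB stick 7 (new)  [load 7/23]
7 USB sticks opened.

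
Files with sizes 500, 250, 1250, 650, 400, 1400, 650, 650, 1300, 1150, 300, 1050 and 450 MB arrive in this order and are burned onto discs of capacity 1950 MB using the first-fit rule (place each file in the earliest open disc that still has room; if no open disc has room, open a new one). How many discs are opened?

6

  500 → disc 1 (new)  [load 500/1950]
  250 → disc 1  [load 750/1950]
  1250 → disc 2 (new)  [load 1250/1950]
  650 → disc 1  [load 1400/1950]
  400 → disc 1  [load 1800/1950]
  1400 → disc 3 (new)  [load 1400/1950]
  650 → disc 2  [load 1900/1950]
  650 → disc 4 (new)  [load 650/1950]
  1300 → disc 4  [load 1950/1950]
  1150 → disc 5 (new)  [load 1150/1950]
  300 → disc 3  [load 1700/1950]
  1050 → disc 6 (new)  [load 1050/1950]
  450 → disc 5  [load 1600/1950]
6 discs opened.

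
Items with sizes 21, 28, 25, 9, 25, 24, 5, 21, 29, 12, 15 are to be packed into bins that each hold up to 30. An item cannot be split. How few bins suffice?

Total = 29 + 28 + 25 + 25 + 24 + 21 + 21 + 15 + 12 + 9 + 5 = 214.
Lower bound: ⌈214/30⌉ = 8 bins.
A packing using 8 bins:
  bin 1: 29 = 29
  bin 2: 28 = 28
  bin 3: 25 + 5 = 30
  bin 4: 25 = 25
  bin 5: 24 = 24
  bin 6: 21 + 9 = 30
  bin 7: 21 = 21
  bin 8: 15 + 12 = 27
This matches the lower bound, so 8 is optimal.

8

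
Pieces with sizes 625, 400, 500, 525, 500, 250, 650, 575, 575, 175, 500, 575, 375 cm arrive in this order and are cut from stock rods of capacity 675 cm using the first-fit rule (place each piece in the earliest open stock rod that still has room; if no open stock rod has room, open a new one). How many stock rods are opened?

  625 → stock rod 1 (new)  [load 625/675]
  400 → stock rod 2 (new)  [load 400/675]
  500 → stock rod 3 (new)  [load 500/675]
  525 → stock rod 4 (new)  [load 525/675]
  500 → stock rod 5 (new)  [load 500/675]
  250 → stock rod 2  [load 650/675]
  650 → stock rod 6 (new)  [load 650/675]
  575 → stock rod 7 (new)  [load 575/675]
  575 → stock rod 8 (new)  [load 575/675]
  175 → stock rod 3  [load 675/675]
  500 → stock rod 9 (new)  [load 500/675]
  575 → stock rod 10 (new)  [load 575/675]
  375 → stock rod 11 (new)  [load 375/675]
11 stock rods opened.

11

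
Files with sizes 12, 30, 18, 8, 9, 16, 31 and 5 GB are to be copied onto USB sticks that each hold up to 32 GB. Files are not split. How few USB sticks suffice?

Total = 31 + 30 + 18 + 16 + 12 + 9 + 8 + 5 = 129 GB.
Lower bound: ⌈129/32⌉ = 5 USB sticks.
A packing using 5 USB sticks:
  USB stick 1: 31 = 31
  USB stick 2: 30 = 30
  USB stick 3: 18 + 12 = 30
  USB stick 4: 16 + 9 + 5 = 30
  USB stick 5: 8 = 8
This matches the lower bound, so 5 is optimal.

5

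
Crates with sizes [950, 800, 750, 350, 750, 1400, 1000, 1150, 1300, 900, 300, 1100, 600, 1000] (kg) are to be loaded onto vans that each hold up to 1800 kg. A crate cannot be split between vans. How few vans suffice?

Total = 1400 + 1300 + 1150 + 1100 + 1000 + 1000 + 950 + 900 + 800 + 750 + 750 + 600 + 350 + 300 = 12350 kg.
Lower bound: ⌈12350/1800⌉ = 7 vans.
A packing using 8 vans:
  van 1: 1400 + 350 = 1750
  van 2: 1300 + 300 = 1600
  van 3: 1150 + 600 = 1750
  van 4: 1100 = 1100
  van 5: 1000 + 800 = 1800
  van 6: 1000 + 750 = 1750
  van 7: 950 + 750 = 1700
  van 8: 900 = 900
No arrangement into 7 vans stays within capacity, so 8 is optimal.

8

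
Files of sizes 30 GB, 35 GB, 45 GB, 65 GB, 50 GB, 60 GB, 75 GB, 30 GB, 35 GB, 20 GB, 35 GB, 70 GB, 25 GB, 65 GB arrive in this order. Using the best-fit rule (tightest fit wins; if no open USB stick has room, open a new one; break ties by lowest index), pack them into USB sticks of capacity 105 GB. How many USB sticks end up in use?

7

  30 → USB stick 1 (new)  [load 30/105]
  35 → USB stick 1  [load 65/105]
  45 → USB stick 2 (new)  [load 45/105]
  65 → USB stick 3 (new)  [load 65/105]
  50 → USB stick 2  [load 95/105]
  60 → USB stick 4 (new)  [load 60/105]
  75 → USB stick 5 (new)  [load 75/105]
  30 → USB stick 5  [load 105/105]
  35 → USB stick 1  [load 100/105]
  20 → USB stick 3  [load 85/105]
  35 → USB stick 4  [load 95/105]
  70 → USB stick 6 (new)  [load 70/105]
  25 → USB stick 6  [load 95/105]
  65 → USB stick 7 (new)  [load 65/105]
7 USB sticks opened.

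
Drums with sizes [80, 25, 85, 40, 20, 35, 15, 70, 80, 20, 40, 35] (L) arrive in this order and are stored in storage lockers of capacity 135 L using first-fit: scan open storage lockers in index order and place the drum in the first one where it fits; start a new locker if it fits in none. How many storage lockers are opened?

  80 → locker 1 (new)  [load 80/135]
  25 → locker 1  [load 105/135]
  85 → locker 2 (new)  [load 85/135]
  40 → locker 2  [load 125/135]
  20 → locker 1  [load 125/135]
  35 → locker 3 (new)  [load 35/135]
  15 → locker 3  [load 50/135]
  70 → locker 3  [load 120/135]
  80 → locker 4 (new)  [load 80/135]
  20 → locker 4  [load 100/135]
  40 → locker 5 (new)  [load 40/135]
  35 → locker 4  [load 135/135]
5 storage lockers opened.

5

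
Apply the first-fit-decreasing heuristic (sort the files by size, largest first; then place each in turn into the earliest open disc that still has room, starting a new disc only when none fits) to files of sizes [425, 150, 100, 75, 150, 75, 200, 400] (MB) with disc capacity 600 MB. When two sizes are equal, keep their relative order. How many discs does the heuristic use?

3

Sorted descending: 425, 400, 200, 150, 150, 100, 75, 75.
  425 → disc 1 (new)  [load 425/600]
  400 → disc 2 (new)  [load 400/600]
  200 → disc 2  [load 600/600]
  150 → disc 1  [load 575/600]
  150 → disc 3 (new)  [load 150/600]
  100 → disc 3  [load 250/600]
  75 → disc 3  [load 325/600]
  75 → disc 3  [load 400/600]
3 discs opened.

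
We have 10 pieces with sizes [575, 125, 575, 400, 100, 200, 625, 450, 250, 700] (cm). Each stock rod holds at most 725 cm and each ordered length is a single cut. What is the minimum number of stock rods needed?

Total = 700 + 625 + 575 + 575 + 450 + 400 + 250 + 200 + 125 + 100 = 4000 cm.
Lower bound: ⌈4000/725⌉ = 6 stock rods.
A packing using 6 stock rods:
  stock rod 1: 700 = 700
  stock rod 2: 625 + 100 = 725
  stock rod 3: 575 + 125 = 700
  stock rod 4: 575 = 575
  stock rod 5: 450 + 250 = 700
  stock rod 6: 400 + 200 = 600
This matches the lower bound, so 6 is optimal.

6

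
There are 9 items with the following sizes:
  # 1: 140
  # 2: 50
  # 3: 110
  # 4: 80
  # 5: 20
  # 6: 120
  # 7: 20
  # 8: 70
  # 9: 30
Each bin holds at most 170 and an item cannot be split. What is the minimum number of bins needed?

4

Total = 140 + 120 + 110 + 80 + 70 + 50 + 30 + 20 + 20 = 640.
Lower bound: ⌈640/170⌉ = 4 bins.
A packing using 4 bins:
  bin 1: 140 + 30 = 170
  bin 2: 120 + 50 = 170
  bin 3: 110 + 20 + 20 = 150
  bin 4: 80 + 70 = 150
This matches the lower bound, so 4 is optimal.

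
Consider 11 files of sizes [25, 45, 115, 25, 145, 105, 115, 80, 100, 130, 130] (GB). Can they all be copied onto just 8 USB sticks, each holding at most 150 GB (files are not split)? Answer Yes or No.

A valid assignment using 8 USB sticks:
  USB stick 1: 145 = 145
  USB stick 2: 130 = 130
  USB stick 3: 130 = 130
  USB stick 4: 115 + 25 = 140
  USB stick 5: 115 + 25 = 140
  USB stick 6: 105 + 45 = 150
  USB stick 7: 100 = 100
  USB stick 8: 80 = 80
Every load is within 150 GB, so 8 USB sticks suffice.

Yes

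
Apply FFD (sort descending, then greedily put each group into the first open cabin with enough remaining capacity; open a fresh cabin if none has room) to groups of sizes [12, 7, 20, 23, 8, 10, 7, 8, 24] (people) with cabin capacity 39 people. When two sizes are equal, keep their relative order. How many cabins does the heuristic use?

Sorted descending: 24, 23, 20, 12, 10, 8, 8, 7, 7.
  24 → cabin 1 (new)  [load 24/39]
  23 → cabin 2 (new)  [load 23/39]
  20 → cabin 3 (new)  [load 20/39]
  12 → cabin 1  [load 36/39]
  10 → cabin 2  [load 33/39]
  8 → cabin 3  [load 28/39]
  8 → cabin 3  [load 36/39]
  7 → cabin 4 (new)  [load 7/39]
  7 → cabin 4  [load 14/39]
4 cabins opened.

4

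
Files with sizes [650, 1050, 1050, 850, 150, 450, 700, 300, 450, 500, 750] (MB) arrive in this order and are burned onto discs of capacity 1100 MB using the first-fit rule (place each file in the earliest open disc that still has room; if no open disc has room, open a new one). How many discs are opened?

8

  650 → disc 1 (new)  [load 650/1100]
  1050 → disc 2 (new)  [load 1050/1100]
  1050 → disc 3 (new)  [load 1050/1100]
  850 → disc 4 (new)  [load 850/1100]
  150 → disc 1  [load 800/1100]
  450 → disc 5 (new)  [load 450/1100]
  700 → disc 6 (new)  [load 700/1100]
  300 → disc 1  [load 1100/1100]
  450 → disc 5  [load 900/1100]
  500 → disc 7 (new)  [load 500/1100]
  750 → disc 8 (new)  [load 750/1100]
8 discs opened.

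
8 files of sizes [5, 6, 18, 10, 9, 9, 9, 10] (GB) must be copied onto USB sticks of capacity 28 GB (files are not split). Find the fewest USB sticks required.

Total = 18 + 10 + 10 + 9 + 9 + 9 + 6 + 5 = 76 GB.
Lower bound: ⌈76/28⌉ = 3 USB sticks.
A packing using 3 USB sticks:
  USB stick 1: 18 + 10 = 28
  USB stick 2: 10 + 9 + 9 = 28
  USB stick 3: 9 + 6 + 5 = 20
This matches the lower bound, so 3 is optimal.

3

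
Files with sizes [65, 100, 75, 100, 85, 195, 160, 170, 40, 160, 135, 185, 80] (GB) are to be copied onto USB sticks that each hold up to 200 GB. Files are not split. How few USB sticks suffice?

Total = 195 + 185 + 170 + 160 + 160 + 135 + 100 + 100 + 85 + 80 + 75 + 65 + 40 = 1550 GB.
Lower bound: ⌈1550/200⌉ = 8 USB sticks.
A packing using 9 USB sticks:
  USB stick 1: 195 = 195
  USB stick 2: 185 = 185
  USB stick 3: 170 = 170
  USB stick 4: 160 + 40 = 200
  USB stick 5: 160 = 160
  USB stick 6: 135 + 65 = 200
  USB stick 7: 100 + 100 = 200
  USB stick 8: 85 + 80 = 165
  USB stick 9: 75 = 75
No arrangement into 8 USB sticks stays within capacity, so 9 is optimal.

9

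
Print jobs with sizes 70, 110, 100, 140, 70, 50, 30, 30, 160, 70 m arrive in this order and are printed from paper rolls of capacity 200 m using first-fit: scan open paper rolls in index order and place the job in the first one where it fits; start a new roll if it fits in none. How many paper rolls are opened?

  70 → roll 1 (new)  [load 70/200]
  110 → roll 1  [load 180/200]
  100 → roll 2 (new)  [load 100/200]
  140 → roll 3 (new)  [load 140/200]
  70 → roll 2  [load 170/200]
  50 → roll 3  [load 190/200]
  30 → roll 2  [load 200/200]
  30 → roll 4 (new)  [load 30/200]
  160 → roll 4  [load 190/200]
  70 → roll 5 (new)  [load 70/200]
5 paper rolls opened.

5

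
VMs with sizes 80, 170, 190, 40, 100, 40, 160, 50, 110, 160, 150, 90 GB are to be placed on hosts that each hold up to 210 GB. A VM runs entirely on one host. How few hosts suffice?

7

Total = 190 + 170 + 160 + 160 + 150 + 110 + 100 + 90 + 80 + 50 + 40 + 40 = 1340 GB.
Lower bound: ⌈1340/210⌉ = 7 hosts.
A packing using 7 hosts:
  host 1: 190 = 190
  host 2: 170 + 40 = 210
  host 3: 160 + 50 = 210
  host 4: 160 + 40 = 200
  host 5: 150 = 150
  host 6: 110 + 100 = 210
  host 7: 90 + 80 = 170
This matches the lower bound, so 7 is optimal.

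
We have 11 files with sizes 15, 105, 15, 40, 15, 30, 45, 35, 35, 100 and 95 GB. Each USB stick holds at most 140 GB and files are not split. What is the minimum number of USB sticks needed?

Total = 105 + 100 + 95 + 45 + 40 + 35 + 35 + 30 + 15 + 15 + 15 = 530 GB.
Lower bound: ⌈530/140⌉ = 4 USB sticks.
A packing using 4 USB sticks:
  USB stick 1: 105 + 35 = 140
  USB stick 2: 100 + 40 = 140
  USB stick 3: 95 + 45 = 140
  USB stick 4: 35 + 30 + 15 + 15 + 15 = 110
This matches the lower bound, so 4 is optimal.

4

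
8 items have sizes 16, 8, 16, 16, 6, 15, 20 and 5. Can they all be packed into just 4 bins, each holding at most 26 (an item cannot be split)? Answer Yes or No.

Total = 102; ⌈102/26⌉ = 4.
5 items each exceed half the capacity and cannot share a bin, forcing at least 5 bins.
At least 5 bins are required, but only 4 are allowed.

No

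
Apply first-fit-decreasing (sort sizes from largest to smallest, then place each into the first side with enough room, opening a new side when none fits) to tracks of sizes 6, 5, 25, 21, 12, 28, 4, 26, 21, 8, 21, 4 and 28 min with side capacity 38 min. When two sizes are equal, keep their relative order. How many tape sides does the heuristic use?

7

Sorted descending: 28, 28, 26, 25, 21, 21, 21, 12, 8, 6, 5, 4, 4.
  28 → side 1 (new)  [load 28/38]
  28 → side 2 (new)  [load 28/38]
  26 → side 3 (new)  [load 26/38]
  25 → side 4 (new)  [load 25/38]
  21 → side 5 (new)  [load 21/38]
  21 → side 6 (new)  [load 21/38]
  21 → side 7 (new)  [load 21/38]
  12 → side 3  [load 38/38]
  8 → side 1  [load 36/38]
  6 → side 2  [load 34/38]
  5 → side 4  [load 30/38]
  4 → side 2  [load 38/38]
  4 → side 4  [load 34/38]
7 tape sides opened.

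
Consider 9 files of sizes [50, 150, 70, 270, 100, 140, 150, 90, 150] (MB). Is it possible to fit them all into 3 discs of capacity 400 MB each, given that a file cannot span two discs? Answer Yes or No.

A valid assignment using 3 discs:
  disc 1: 270 + 70 + 50 = 390
  disc 2: 150 + 150 + 100 = 400
  disc 3: 150 + 140 + 90 = 380
Every load is within 400 MB, so 3 discs suffice.

Yes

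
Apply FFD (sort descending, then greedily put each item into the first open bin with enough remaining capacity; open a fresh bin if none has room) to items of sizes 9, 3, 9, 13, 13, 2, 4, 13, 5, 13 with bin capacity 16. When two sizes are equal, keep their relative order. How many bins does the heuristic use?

Sorted descending: 13, 13, 13, 13, 9, 9, 5, 4, 3, 2.
  13 → bin 1 (new)  [load 13/16]
  13 → bin 2 (new)  [load 13/16]
  13 → bin 3 (new)  [load 13/16]
  13 → bin 4 (new)  [load 13/16]
  9 → bin 5 (new)  [load 9/16]
  9 → bin 6 (new)  [load 9/16]
  5 → bin 5  [load 14/16]
  4 → bin 6  [load 13/16]
  3 → bin 1  [load 16/16]
  2 → bin 2  [load 15/16]
6 bins opened.

6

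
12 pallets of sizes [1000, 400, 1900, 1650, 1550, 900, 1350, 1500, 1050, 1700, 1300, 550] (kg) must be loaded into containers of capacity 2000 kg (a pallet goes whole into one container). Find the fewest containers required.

9

Total = 1900 + 1700 + 1650 + 1550 + 1500 + 1350 + 1300 + 1050 + 1000 + 900 + 550 + 400 = 14850 kg.
Lower bound: ⌈14850/2000⌉ = 8 containers.
A packing using 9 containers:
  container 1: 1900 = 1900
  container 2: 1700 = 1700
  container 3: 1650 = 1650
  container 4: 1550 + 400 = 1950
  container 5: 1500 = 1500
  container 6: 1350 + 550 = 1900
  container 7: 1300 = 1300
  container 8: 1050 + 900 = 1950
  container 9: 1000 = 1000
No arrangement into 8 containers stays within capacity, so 9 is optimal.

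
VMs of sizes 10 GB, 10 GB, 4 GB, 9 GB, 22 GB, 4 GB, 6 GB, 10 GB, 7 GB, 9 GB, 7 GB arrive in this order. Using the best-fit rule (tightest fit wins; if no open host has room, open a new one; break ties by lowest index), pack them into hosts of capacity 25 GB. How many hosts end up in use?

  10 → host 1 (new)  [load 10/25]
  10 → host 1  [load 20/25]
  4 → host 1  [load 24/25]
  9 → host 2 (new)  [load 9/25]
  22 → host 3 (new)  [load 22/25]
  4 → host 2  [load 13/25]
  6 → host 2  [load 19/25]
  10 → host 4 (new)  [load 10/25]
  7 → host 4  [load 17/25]
  9 → host 5 (new)  [load 9/25]
  7 → host 4  [load 24/25]
5 hosts opened.

5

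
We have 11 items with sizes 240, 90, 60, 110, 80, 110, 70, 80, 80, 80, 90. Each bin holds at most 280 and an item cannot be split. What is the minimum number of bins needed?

5

Total = 240 + 110 + 110 + 90 + 90 + 80 + 80 + 80 + 80 + 70 + 60 = 1090.
Lower bound: ⌈1090/280⌉ = 4 bins.
A packing using 5 bins:
  bin 1: 240 = 240
  bin 2: 110 + 110 + 60 = 280
  bin 3: 90 + 90 + 80 = 260
  bin 4: 80 + 80 + 80 = 240
  bin 5: 70 = 70
No arrangement into 4 bins stays within capacity, so 5 is optimal.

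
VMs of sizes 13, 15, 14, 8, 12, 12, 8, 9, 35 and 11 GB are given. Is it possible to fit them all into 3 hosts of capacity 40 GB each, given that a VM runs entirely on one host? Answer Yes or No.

Total = 137 GB; ⌈137/40⌉ = 4.
At least 4 hosts are required, but only 3 are allowed.

No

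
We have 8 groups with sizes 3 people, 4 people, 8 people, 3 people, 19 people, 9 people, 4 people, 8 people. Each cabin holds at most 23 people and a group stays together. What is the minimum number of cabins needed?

3

Total = 19 + 9 + 8 + 8 + 4 + 4 + 3 + 3 = 58 people.
Lower bound: ⌈58/23⌉ = 3 cabins.
A packing using 3 cabins:
  cabin 1: 19 + 4 = 23
  cabin 2: 9 + 8 + 4 = 21
  cabin 3: 8 + 3 + 3 = 14
This matches the lower bound, so 3 is optimal.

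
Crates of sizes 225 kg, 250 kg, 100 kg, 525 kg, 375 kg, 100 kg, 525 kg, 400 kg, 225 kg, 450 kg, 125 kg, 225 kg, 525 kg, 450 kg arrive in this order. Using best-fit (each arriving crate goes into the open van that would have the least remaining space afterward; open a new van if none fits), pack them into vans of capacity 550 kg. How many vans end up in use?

  225 → van 1 (new)  [load 225/550]
  250 → van 1  [load 475/550]
  100 → van 2 (new)  [load 100/550]
  525 → van 3 (new)  [load 525/550]
  375 → van 2  [load 475/550]
  100 → van 4 (new)  [load 100/550]
  525 → van 5 (new)  [load 525/550]
  400 → van 4  [load 500/550]
  225 → van 6 (new)  [load 225/550]
  450 → van 7 (new)  [load 450/550]
  125 → van 6  [load 350/550]
  225 → van 8 (new)  [load 225/550]
  525 → van 9 (new)  [load 525/550]
  450 → van 10 (new)  [load 450/550]
10 vans opened.

10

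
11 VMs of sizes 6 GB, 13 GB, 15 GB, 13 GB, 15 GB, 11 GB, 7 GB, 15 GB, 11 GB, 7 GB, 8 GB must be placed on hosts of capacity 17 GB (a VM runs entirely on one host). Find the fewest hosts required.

Total = 15 + 15 + 15 + 13 + 13 + 11 + 11 + 8 + 7 + 7 + 6 = 121 GB.
Lower bound: ⌈121/17⌉ = 8 hosts.
A packing using 9 hosts:
  host 1: 15 = 15
  host 2: 15 = 15
  host 3: 15 = 15
  host 4: 13 = 13
  host 5: 13 = 13
  host 6: 11 + 6 = 17
  host 7: 11 = 11
  host 8: 8 + 7 = 15
  host 9: 7 = 7
No arrangement into 8 hosts stays within capacity, so 9 is optimal.

9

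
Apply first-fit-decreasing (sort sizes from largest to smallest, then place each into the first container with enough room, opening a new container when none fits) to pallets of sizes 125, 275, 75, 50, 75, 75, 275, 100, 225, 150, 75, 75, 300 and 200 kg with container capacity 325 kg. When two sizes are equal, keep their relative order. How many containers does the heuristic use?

7

Sorted descending: 300, 275, 275, 225, 200, 150, 125, 100, 75, 75, 75, 75, 75, 50.
  300 → container 1 (new)  [load 300/325]
  275 → container 2 (new)  [load 275/325]
  275 → container 3 (new)  [load 275/325]
  225 → container 4 (new)  [load 225/325]
  200 → container 5 (new)  [load 200/325]
  150 → container 6 (new)  [load 150/325]
  125 → container 5  [load 325/325]
  100 → container 4  [load 325/325]
  75 → container 6  [load 225/325]
  75 → container 6  [load 300/325]
  75 → container 7 (new)  [load 75/325]
  75 → container 7  [load 150/325]
  75 → container 7  [load 225/325]
  50 → container 2  [load 325/325]
7 containers opened.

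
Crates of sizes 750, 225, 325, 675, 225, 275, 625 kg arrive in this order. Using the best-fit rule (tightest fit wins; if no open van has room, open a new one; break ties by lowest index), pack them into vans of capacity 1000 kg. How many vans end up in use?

  750 → van 1 (new)  [load 750/1000]
  225 → van 1  [load 975/1000]
  325 → van 2 (new)  [load 325/1000]
  675 → van 2  [load 1000/1000]
  225 → van 3 (new)  [load 225/1000]
  275 → van 3  [load 500/1000]
  625 → van 4 (new)  [load 625/1000]
4 vans opened.

4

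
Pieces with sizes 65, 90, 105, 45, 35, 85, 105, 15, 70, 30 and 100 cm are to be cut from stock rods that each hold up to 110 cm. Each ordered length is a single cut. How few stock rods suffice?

8

Total = 105 + 105 + 100 + 90 + 85 + 70 + 65 + 45 + 35 + 30 + 15 = 745 cm.
Lower bound: ⌈745/110⌉ = 7 stock rods.
A packing using 8 stock rods:
  stock rod 1: 105 = 105
  stock rod 2: 105 = 105
  stock rod 3: 100 = 100
  stock rod 4: 90 + 15 = 105
  stock rod 5: 85 = 85
  stock rod 6: 70 + 35 = 105
  stock rod 7: 65 + 45 = 110
  stock rod 8: 30 = 30
No arrangement into 7 stock rods stays within capacity, so 8 is optimal.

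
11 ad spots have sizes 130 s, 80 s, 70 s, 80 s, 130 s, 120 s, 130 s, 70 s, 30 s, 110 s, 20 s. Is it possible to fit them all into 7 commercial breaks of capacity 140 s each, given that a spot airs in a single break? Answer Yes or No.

No

Total = 970 s; ⌈970/140⌉ = 7.
The bound of 7 does not rule out 7, but exhaustive search shows no assignment into 7 commercial breaks of capacity 140 s exists — the minimum is 8.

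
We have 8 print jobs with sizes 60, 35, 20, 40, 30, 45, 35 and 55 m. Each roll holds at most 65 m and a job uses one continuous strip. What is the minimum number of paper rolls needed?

6

Total = 60 + 55 + 45 + 40 + 35 + 35 + 30 + 20 = 320 m.
Lower bound: ⌈320/65⌉ = 5 paper rolls.
Also, 6 print jobs each exceed 65/2 m, and no two of those can share a roll, so at least 6 paper rolls are needed.
A packing using 6 paper rolls:
  roll 1: 60 = 60
  roll 2: 55 = 55
  roll 3: 45 + 20 = 65
  roll 4: 40 = 40
  roll 5: 35 + 30 = 65
  roll 6: 35 = 35
This matches the lower bound, so 6 is optimal.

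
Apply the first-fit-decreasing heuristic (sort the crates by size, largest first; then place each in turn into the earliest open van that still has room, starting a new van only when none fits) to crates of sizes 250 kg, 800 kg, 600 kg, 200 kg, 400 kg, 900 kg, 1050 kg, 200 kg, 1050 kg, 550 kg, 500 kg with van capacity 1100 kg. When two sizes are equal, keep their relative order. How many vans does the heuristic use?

Sorted descending: 1050, 1050, 900, 800, 600, 550, 500, 400, 250, 200, 200.
  1050 → van 1 (new)  [load 1050/1100]
  1050 → van 2 (new)  [load 1050/1100]
  900 → van 3 (new)  [load 900/1100]
  800 → van 4 (new)  [load 800/1100]
  600 → van 5 (new)  [load 600/1100]
  550 → van 6 (new)  [load 550/1100]
  500 → van 5  [load 1100/1100]
  400 → van 6  [load 950/1100]
  250 → van 4  [load 1050/1100]
  200 → van 3  [load 1100/1100]
  200 → van 7 (new)  [load 200/1100]
7 vans opened.

7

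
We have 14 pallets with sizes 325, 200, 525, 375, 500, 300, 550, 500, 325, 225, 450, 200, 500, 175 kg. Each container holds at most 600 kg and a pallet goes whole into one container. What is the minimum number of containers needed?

Total = 550 + 525 + 500 + 500 + 500 + 450 + 375 + 325 + 325 + 300 + 225 + 200 + 200 + 175 = 5150 kg.
Lower bound: ⌈5150/600⌉ = 9 containers.
A packing using 10 containers:
  container 1: 550 = 550
  container 2: 525 = 525
  container 3: 500 = 500
  container 4: 500 = 500
  container 5: 500 = 500
  container 6: 450 = 450
  container 7: 375 + 225 = 600
  container 8: 325 + 200 = 525
  container 9: 325 + 200 = 525
  container 10: 300 + 175 = 475
No arrangement into 9 containers stays within capacity, so 10 is optimal.

10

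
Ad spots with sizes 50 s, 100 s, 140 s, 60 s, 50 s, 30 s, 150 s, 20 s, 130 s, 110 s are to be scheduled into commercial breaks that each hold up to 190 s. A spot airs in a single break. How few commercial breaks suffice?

Total = 150 + 140 + 130 + 110 + 100 + 60 + 50 + 50 + 30 + 20 = 840 s.
Lower bound: ⌈840/190⌉ = 5 commercial breaks.
A packing using 5 commercial breaks:
  break 1: 150 + 30 = 180
  break 2: 140 + 50 = 190
  break 3: 130 + 60 = 190
  break 4: 110 + 50 + 20 = 180
  break 5: 100 = 100
This matches the lower bound, so 5 is optimal.

5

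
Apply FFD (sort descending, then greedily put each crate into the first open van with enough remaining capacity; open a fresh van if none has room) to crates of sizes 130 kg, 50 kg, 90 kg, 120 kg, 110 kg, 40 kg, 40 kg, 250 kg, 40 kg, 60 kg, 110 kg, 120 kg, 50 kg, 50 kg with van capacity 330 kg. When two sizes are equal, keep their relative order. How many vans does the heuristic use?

Sorted descending: 250, 130, 120, 120, 110, 110, 90, 60, 50, 50, 50, 40, 40, 40.
  250 → van 1 (new)  [load 250/330]
  130 → van 2 (new)  [load 130/330]
  120 → van 2  [load 250/330]
  120 → van 3 (new)  [load 120/330]
  110 → van 3  [load 230/330]
  110 → van 4 (new)  [load 110/330]
  90 → van 3  [load 320/330]
  60 → van 1  [load 310/330]
  50 → van 2  [load 300/330]
  50 → van 4  [load 160/330]
  50 → van 4  [load 210/330]
  40 → van 4  [load 250/330]
  40 → van 4  [load 290/330]
  40 → van 4  [load 330/330]
4 vans opened.

4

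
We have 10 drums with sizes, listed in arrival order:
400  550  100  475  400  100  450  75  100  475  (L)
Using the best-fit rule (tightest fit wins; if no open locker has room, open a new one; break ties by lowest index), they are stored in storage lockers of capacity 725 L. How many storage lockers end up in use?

6

  400 → locker 1 (new)  [load 400/725]
  550 → locker 2 (new)  [load 550/725]
  100 → locker 2  [load 650/725]
  475 → locker 3 (new)  [load 475/725]
  400 → locker 4 (new)  [load 400/725]
  100 → locker 3  [load 575/725]
  450 → locker 5 (new)  [load 450/725]
  75 → locker 2  [load 725/725]
  100 → locker 3  [load 675/725]
  475 → locker 6 (new)  [load 475/725]
6 storage lockers opened.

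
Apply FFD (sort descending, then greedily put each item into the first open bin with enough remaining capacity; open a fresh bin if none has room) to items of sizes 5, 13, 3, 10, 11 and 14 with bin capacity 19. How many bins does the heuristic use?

4

Sorted descending: 14, 13, 11, 10, 5, 3.
  14 → bin 1 (new)  [load 14/19]
  13 → bin 2 (new)  [load 13/19]
  11 → bin 3 (new)  [load 11/19]
  10 → bin 4 (new)  [load 10/19]
  5 → bin 1  [load 19/19]
  3 → bin 2  [load 16/19]
4 bins opened.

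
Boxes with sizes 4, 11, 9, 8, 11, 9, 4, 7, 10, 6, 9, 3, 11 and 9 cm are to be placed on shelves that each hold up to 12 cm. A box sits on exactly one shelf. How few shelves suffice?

Total = 11 + 11 + 11 + 10 + 9 + 9 + 9 + 9 + 8 + 7 + 6 + 4 + 4 + 3 = 111 cm.
Lower bound: ⌈111/12⌉ = 10 shelves.
A packing using 11 shelves:
  shelf 1: 11 = 11
  shelf 2: 11 = 11
  shelf 3: 11 = 11
  shelf 4: 10 = 10
  shelf 5: 9 + 3 = 12
  shelf 6: 9 = 9
  shelf 7: 9 = 9
  shelf 8: 9 = 9
  shelf 9: 8 + 4 = 12
  shelf 10: 7 + 4 = 11
  shelf 11: 6 = 6
No arrangement into 10 shelves stays within capacity, so 11 is optimal.

11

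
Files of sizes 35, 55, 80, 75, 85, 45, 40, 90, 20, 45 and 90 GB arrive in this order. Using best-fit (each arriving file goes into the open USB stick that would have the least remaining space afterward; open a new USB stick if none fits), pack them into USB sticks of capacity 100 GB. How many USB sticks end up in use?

8

  35 → USB stick 1 (new)  [load 35/100]
  55 → USB stick 1  [load 90/100]
  80 → USB stick 2 (new)  [load 80/100]
  75 → USB stick 3 (new)  [load 75/100]
  85 → USB stick 4 (new)  [load 85/100]
  45 → USB stick 5 (new)  [load 45/100]
  40 → USB stick 5  [load 85/100]
  90 → USB stick 6 (new)  [load 90/100]
  20 → USB stick 2  [load 100/100]
  45 → USB stick 7 (new)  [load 45/100]
  90 → USB stick 8 (new)  [load 90/100]
8 USB sticks opened.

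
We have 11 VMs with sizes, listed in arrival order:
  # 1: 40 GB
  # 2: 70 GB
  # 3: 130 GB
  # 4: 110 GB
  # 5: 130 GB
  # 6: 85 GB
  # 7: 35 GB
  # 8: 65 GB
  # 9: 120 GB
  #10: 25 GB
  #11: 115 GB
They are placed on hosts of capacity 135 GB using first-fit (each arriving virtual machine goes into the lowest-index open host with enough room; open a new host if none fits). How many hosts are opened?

8

  40 → host 1 (new)  [load 40/135]
  70 → host 1  [load 110/135]
  130 → host 2 (new)  [load 130/135]
  110 → host 3 (new)  [load 110/135]
  130 → host 4 (new)  [load 130/135]
  85 → host 5 (new)  [load 85/135]
  35 → host 5  [load 120/135]
  65 → host 6 (new)  [load 65/135]
  120 → host 7 (new)  [load 120/135]
  25 → host 1  [load 135/135]
  115 → host 8 (new)  [load 115/135]
8 hosts opened.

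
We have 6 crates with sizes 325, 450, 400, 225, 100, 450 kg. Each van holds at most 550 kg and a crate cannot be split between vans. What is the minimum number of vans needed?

4

Total = 450 + 450 + 400 + 325 + 225 + 100 = 1950 kg.
Lower bound: ⌈1950/550⌉ = 4 vans.
A packing using 4 vans:
  van 1: 450 + 100 = 550
  van 2: 450 = 450
  van 3: 400 = 400
  van 4: 325 + 225 = 550
This matches the lower bound, so 4 is optimal.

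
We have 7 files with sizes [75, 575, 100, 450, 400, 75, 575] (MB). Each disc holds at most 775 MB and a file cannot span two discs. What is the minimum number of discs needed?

Total = 575 + 575 + 450 + 400 + 100 + 75 + 75 = 2250 MB.
Lower bound: ⌈2250/775⌉ = 3 discs.
Also, 4 files each exceed 775/2 MB, and no two of those can share a disc, so at least 4 discs are needed.
A packing using 4 discs:
  disc 1: 575 + 100 + 75 = 750
  disc 2: 575 + 75 = 650
  disc 3: 450 = 450
  disc 4: 400 = 400
This matches the lower bound, so 4 is optimal.

4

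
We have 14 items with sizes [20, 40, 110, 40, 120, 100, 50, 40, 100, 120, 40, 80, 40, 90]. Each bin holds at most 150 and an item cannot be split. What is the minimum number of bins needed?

Total = 120 + 120 + 110 + 100 + 100 + 90 + 80 + 50 + 40 + 40 + 40 + 40 + 40 + 20 = 990.
Lower bound: ⌈990/150⌉ = 7 bins.
A packing using 8 bins:
  bin 1: 120 + 20 = 140
  bin 2: 120 = 120
  bin 3: 110 + 40 = 150
  bin 4: 100 + 50 = 150
  bin 5: 100 + 40 = 140
  bin 6: 90 + 40 = 130
  bin 7: 80 + 40 = 120
  bin 8: 40 = 40
No arrangement into 7 bins stays within capacity, so 8 is optimal.

8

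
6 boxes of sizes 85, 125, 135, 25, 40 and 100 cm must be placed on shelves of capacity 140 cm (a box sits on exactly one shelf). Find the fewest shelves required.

Total = 135 + 125 + 100 + 85 + 40 + 25 = 510 cm.
Lower bound: ⌈510/140⌉ = 4 shelves.
A packing using 4 shelves:
  shelf 1: 135 = 135
  shelf 2: 125 = 125
  shelf 3: 100 + 40 = 140
  shelf 4: 85 + 25 = 110
This matches the lower bound, so 4 is optimal.

4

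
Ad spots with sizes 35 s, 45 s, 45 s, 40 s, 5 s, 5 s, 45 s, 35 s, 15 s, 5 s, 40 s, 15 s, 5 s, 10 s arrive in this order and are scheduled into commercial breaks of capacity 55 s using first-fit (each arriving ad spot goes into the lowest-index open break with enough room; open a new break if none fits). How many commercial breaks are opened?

  35 → break 1 (new)  [load 35/55]
  45 → break 2 (new)  [load 45/55]
  45 → break 3 (new)  [load 45/55]
  40 → break 4 (new)  [load 40/55]
  5 → break 1  [load 40/55]
  5 → break 1  [load 45/55]
  45 → break 5 (new)  [load 45/55]
  35 → break 6 (new)  [load 35/55]
  15 → break 4  [load 55/55]
  5 → break 1  [load 50/55]
  40 → break 7 (new)  [load 40/55]
  15 → break 6  [load 50/55]
  5 → break 1  [load 55/55]
  10 → break 2  [load 55/55]
7 commercial breaks opened.

7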